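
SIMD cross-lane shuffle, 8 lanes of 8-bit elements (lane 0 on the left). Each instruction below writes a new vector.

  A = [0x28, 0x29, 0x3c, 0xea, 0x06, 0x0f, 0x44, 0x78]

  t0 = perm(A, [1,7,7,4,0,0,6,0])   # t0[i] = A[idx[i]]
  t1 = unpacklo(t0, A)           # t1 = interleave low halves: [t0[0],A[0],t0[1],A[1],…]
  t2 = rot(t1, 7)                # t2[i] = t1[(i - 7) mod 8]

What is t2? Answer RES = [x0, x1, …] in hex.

t0 = [0x29, 0x78, 0x78, 0x06, 0x28, 0x28, 0x44, 0x28]
t1 = [0x29, 0x28, 0x78, 0x29, 0x78, 0x3c, 0x06, 0xea]
t2 = [0x28, 0x78, 0x29, 0x78, 0x3c, 0x06, 0xea, 0x29]

RES = [0x28, 0x78, 0x29, 0x78, 0x3c, 0x06, 0xea, 0x29]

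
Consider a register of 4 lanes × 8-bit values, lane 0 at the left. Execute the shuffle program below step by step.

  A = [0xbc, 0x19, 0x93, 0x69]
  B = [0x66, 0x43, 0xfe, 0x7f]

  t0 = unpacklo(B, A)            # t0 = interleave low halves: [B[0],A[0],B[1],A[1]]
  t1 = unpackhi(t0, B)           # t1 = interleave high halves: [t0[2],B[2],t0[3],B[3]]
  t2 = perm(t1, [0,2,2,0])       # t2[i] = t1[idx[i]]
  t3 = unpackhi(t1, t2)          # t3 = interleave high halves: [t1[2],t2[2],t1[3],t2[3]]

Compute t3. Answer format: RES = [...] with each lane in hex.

  t0: 66 bc 43 19
  t1: 43 fe 19 7f
  t2: 43 19 19 43
  t3: 19 19 7f 43

RES = [ 0x19  0x19  0x7f  0x43 ]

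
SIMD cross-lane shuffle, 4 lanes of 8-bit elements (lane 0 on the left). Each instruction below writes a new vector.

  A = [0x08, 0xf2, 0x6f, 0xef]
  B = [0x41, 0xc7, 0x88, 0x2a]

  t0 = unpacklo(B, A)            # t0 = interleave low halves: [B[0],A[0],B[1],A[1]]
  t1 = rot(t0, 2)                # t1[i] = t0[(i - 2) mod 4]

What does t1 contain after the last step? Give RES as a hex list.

RES = [0xc7, 0xf2, 0x41, 0x08]

→ t0 |41|08|c7|f2|
→ t1 |c7|f2|41|08|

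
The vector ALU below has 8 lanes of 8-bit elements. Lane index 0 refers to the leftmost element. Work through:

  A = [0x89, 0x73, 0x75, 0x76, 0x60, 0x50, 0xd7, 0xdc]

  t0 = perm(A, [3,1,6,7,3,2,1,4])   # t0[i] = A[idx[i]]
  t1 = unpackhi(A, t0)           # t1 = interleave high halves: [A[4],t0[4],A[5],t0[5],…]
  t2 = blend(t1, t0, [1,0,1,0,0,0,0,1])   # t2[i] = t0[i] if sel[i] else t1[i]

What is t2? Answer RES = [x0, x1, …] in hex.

→ t0 |76|73|d7|dc|76|75|73|60|
→ t1 |60|76|50|75|d7|73|dc|60|
→ t2 |76|76|d7|75|d7|73|dc|60|

RES = [0x76, 0x76, 0xd7, 0x75, 0xd7, 0x73, 0xdc, 0x60]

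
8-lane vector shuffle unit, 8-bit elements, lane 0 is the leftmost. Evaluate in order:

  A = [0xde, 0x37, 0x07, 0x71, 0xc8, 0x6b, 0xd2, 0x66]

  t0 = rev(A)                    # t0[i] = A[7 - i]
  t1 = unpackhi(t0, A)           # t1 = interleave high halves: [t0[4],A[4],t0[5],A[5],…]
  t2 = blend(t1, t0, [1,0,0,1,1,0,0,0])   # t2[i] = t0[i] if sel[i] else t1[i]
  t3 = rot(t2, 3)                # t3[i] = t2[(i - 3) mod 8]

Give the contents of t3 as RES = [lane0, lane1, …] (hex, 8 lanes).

RES = [ 0xd2  0xde  0x66  0x66  0xc8  0x07  0xc8  0x71 ]

t0 = [0x66, 0xd2, 0x6b, 0xc8, 0x71, 0x07, 0x37, 0xde]
t1 = [0x71, 0xc8, 0x07, 0x6b, 0x37, 0xd2, 0xde, 0x66]
t2 = [0x66, 0xc8, 0x07, 0xc8, 0x71, 0xd2, 0xde, 0x66]
t3 = [0xd2, 0xde, 0x66, 0x66, 0xc8, 0x07, 0xc8, 0x71]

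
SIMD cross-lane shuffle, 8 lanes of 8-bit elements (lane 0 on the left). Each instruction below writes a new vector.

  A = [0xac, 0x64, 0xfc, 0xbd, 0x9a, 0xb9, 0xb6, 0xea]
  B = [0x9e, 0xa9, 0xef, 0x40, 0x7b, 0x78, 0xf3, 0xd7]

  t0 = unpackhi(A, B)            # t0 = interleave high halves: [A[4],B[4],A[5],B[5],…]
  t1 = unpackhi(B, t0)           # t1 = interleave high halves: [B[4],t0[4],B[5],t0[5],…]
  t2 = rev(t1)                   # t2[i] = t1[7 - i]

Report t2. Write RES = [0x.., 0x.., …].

RES = [0xd7, 0xd7, 0xea, 0xf3, 0xf3, 0x78, 0xb6, 0x7b]

t0 = [0x9a, 0x7b, 0xb9, 0x78, 0xb6, 0xf3, 0xea, 0xd7]
t1 = [0x7b, 0xb6, 0x78, 0xf3, 0xf3, 0xea, 0xd7, 0xd7]
t2 = [0xd7, 0xd7, 0xea, 0xf3, 0xf3, 0x78, 0xb6, 0x7b]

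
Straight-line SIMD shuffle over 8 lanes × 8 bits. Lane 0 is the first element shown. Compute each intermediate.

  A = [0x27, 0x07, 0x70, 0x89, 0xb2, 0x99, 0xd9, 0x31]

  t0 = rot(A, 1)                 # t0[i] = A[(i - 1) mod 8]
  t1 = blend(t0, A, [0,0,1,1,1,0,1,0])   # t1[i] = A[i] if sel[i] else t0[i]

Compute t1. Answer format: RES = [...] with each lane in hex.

RES = [ 0x31  0x27  0x70  0x89  0xb2  0xb2  0xd9  0xd9 ]

  t0: 31 27 07 70 89 b2 99 d9
  t1: 31 27 70 89 b2 b2 d9 d9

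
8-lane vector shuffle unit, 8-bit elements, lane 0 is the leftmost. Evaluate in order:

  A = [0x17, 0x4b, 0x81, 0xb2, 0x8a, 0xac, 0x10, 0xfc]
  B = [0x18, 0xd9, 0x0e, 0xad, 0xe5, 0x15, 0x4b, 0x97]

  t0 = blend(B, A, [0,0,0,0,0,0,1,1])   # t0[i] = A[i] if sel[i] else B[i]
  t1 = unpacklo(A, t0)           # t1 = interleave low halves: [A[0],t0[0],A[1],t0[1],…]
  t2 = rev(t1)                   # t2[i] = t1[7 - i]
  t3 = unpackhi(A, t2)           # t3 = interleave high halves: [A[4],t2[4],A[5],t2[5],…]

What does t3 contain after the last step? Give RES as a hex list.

  t0: 18 d9 0e ad e5 15 10 fc
  t1: 17 18 4b d9 81 0e b2 ad
  t2: ad b2 0e 81 d9 4b 18 17
  t3: 8a d9 ac 4b 10 18 fc 17

RES = [0x8a, 0xd9, 0xac, 0x4b, 0x10, 0x18, 0xfc, 0x17]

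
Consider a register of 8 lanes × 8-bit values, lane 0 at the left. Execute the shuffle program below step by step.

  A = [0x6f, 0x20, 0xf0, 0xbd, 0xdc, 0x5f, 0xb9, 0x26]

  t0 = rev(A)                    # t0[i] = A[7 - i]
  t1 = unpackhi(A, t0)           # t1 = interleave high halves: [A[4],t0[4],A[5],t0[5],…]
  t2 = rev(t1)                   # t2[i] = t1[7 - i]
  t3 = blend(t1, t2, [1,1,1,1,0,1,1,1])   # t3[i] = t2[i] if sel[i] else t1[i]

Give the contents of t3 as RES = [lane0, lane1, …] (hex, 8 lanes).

RES = [0x6f, 0x26, 0x20, 0xb9, 0xb9, 0x5f, 0xbd, 0xdc]

  t0: 26 b9 5f dc bd f0 20 6f
  t1: dc bd 5f f0 b9 20 26 6f
  t2: 6f 26 20 b9 f0 5f bd dc
  t3: 6f 26 20 b9 b9 5f bd dc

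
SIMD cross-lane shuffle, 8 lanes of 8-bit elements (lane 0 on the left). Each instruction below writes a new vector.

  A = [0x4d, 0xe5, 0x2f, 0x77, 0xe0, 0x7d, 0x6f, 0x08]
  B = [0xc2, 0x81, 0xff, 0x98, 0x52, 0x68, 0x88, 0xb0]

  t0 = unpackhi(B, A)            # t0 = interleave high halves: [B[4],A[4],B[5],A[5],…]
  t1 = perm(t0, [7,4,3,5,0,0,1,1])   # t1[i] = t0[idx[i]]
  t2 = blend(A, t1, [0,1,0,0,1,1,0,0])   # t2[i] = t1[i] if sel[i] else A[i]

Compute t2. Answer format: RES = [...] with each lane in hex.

RES = [ 0x4d  0x88  0x2f  0x77  0x52  0x52  0x6f  0x08 ]

→ t0 |52|e0|68|7d|88|6f|b0|08|
→ t1 |08|88|7d|6f|52|52|e0|e0|
→ t2 |4d|88|2f|77|52|52|6f|08|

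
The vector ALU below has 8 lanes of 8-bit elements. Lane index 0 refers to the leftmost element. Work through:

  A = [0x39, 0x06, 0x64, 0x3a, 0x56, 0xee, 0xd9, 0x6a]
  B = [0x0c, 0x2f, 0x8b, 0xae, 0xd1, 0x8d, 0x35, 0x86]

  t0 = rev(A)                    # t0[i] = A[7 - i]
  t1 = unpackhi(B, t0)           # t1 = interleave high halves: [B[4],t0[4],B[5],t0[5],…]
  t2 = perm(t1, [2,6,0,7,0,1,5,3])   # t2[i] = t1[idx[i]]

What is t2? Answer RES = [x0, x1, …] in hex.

RES = [ 0x8d  0x86  0xd1  0x39  0xd1  0x3a  0x06  0x64 ]

→ t0 |6a|d9|ee|56|3a|64|06|39|
→ t1 |d1|3a|8d|64|35|06|86|39|
→ t2 |8d|86|d1|39|d1|3a|06|64|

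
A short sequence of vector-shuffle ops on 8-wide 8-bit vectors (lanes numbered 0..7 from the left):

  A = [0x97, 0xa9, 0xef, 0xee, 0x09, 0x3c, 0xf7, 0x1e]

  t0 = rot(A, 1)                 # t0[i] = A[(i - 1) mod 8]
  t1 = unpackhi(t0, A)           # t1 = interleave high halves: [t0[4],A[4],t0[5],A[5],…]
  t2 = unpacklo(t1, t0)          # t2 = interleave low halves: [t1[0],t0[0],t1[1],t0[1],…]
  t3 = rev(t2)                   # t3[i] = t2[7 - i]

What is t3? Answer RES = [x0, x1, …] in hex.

RES = [0xef, 0x3c, 0xa9, 0x09, 0x97, 0x09, 0x1e, 0xee]

  t0: 1e 97 a9 ef ee 09 3c f7
  t1: ee 09 09 3c 3c f7 f7 1e
  t2: ee 1e 09 97 09 a9 3c ef
  t3: ef 3c a9 09 97 09 1e ee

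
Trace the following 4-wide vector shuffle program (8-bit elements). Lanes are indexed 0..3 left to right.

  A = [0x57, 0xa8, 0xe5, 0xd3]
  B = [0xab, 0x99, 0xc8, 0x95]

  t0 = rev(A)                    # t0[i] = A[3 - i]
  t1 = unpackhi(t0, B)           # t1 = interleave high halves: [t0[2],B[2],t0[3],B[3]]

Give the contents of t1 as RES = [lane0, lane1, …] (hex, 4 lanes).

RES = [ 0xa8  0xc8  0x57  0x95 ]

  t0: d3 e5 a8 57
  t1: a8 c8 57 95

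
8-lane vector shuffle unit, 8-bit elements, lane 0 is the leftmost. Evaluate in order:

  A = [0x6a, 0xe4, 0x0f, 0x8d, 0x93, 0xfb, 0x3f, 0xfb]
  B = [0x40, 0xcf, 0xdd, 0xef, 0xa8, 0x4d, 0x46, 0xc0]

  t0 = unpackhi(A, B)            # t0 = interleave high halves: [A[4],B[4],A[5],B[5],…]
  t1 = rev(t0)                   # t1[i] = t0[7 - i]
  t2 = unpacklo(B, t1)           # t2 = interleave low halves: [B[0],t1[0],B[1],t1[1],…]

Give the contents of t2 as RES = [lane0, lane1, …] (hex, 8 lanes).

  t0: 93 a8 fb 4d 3f 46 fb c0
  t1: c0 fb 46 3f 4d fb a8 93
  t2: 40 c0 cf fb dd 46 ef 3f

RES = [0x40, 0xc0, 0xcf, 0xfb, 0xdd, 0x46, 0xef, 0x3f]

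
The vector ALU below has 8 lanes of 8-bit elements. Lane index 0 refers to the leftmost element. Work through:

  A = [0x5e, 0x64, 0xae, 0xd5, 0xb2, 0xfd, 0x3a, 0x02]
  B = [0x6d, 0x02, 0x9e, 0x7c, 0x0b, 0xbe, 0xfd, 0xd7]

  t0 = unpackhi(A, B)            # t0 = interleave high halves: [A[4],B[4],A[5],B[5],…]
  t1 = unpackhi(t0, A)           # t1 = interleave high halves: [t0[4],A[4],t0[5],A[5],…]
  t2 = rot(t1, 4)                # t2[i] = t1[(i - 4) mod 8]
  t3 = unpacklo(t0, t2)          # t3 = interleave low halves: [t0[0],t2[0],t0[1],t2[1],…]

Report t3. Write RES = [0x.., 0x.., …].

RES = [ 0xb2  0x02  0x0b  0x3a  0xfd  0xd7  0xbe  0x02 ]

  t0: b2 0b fd be 3a fd 02 d7
  t1: 3a b2 fd fd 02 3a d7 02
  t2: 02 3a d7 02 3a b2 fd fd
  t3: b2 02 0b 3a fd d7 be 02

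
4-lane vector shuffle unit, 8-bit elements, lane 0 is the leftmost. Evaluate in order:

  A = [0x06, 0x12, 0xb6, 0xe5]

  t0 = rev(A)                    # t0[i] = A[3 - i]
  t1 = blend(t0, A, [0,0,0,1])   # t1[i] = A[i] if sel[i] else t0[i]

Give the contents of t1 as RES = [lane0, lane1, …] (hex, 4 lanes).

RES = [ 0xe5  0xb6  0x12  0xe5 ]

  t0: e5 b6 12 06
  t1: e5 b6 12 e5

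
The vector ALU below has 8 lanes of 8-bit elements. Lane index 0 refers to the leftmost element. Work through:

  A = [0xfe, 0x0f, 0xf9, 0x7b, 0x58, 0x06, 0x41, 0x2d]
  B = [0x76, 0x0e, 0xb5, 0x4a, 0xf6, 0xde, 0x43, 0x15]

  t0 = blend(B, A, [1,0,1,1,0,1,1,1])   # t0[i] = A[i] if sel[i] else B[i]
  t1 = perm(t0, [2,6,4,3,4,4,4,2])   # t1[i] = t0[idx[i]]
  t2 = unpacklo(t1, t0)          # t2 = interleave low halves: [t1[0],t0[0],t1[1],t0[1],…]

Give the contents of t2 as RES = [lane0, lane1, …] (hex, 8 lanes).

RES = [0xf9, 0xfe, 0x41, 0x0e, 0xf6, 0xf9, 0x7b, 0x7b]

t0 = [0xfe, 0x0e, 0xf9, 0x7b, 0xf6, 0x06, 0x41, 0x2d]
t1 = [0xf9, 0x41, 0xf6, 0x7b, 0xf6, 0xf6, 0xf6, 0xf9]
t2 = [0xf9, 0xfe, 0x41, 0x0e, 0xf6, 0xf9, 0x7b, 0x7b]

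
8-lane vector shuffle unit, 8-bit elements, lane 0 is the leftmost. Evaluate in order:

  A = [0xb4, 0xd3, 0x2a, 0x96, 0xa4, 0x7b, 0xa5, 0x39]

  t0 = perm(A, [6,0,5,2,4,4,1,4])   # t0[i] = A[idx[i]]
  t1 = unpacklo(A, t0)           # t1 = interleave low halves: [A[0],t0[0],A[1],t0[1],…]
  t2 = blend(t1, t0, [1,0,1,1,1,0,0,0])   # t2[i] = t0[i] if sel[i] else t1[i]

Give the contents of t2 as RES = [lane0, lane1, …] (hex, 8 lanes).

t0 = [0xa5, 0xb4, 0x7b, 0x2a, 0xa4, 0xa4, 0xd3, 0xa4]
t1 = [0xb4, 0xa5, 0xd3, 0xb4, 0x2a, 0x7b, 0x96, 0x2a]
t2 = [0xa5, 0xa5, 0x7b, 0x2a, 0xa4, 0x7b, 0x96, 0x2a]

RES = [ 0xa5  0xa5  0x7b  0x2a  0xa4  0x7b  0x96  0x2a ]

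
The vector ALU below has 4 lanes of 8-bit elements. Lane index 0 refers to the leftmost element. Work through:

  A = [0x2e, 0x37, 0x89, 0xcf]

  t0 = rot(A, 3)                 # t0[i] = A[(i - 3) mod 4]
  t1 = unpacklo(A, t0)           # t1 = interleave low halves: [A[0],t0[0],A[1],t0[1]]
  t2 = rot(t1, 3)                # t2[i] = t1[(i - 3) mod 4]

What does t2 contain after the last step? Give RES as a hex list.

  t0: 37 89 cf 2e
  t1: 2e 37 37 89
  t2: 37 37 89 2e

RES = [ 0x37  0x37  0x89  0x2e ]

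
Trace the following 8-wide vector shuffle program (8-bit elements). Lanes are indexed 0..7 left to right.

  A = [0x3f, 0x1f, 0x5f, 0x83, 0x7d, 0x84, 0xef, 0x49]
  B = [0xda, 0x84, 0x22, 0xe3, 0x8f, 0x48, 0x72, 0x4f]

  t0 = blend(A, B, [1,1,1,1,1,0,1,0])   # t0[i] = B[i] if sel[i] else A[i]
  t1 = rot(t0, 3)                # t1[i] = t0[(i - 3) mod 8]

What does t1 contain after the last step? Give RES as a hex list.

  t0: da 84 22 e3 8f 84 72 49
  t1: 84 72 49 da 84 22 e3 8f

RES = [ 0x84  0x72  0x49  0xda  0x84  0x22  0xe3  0x8f ]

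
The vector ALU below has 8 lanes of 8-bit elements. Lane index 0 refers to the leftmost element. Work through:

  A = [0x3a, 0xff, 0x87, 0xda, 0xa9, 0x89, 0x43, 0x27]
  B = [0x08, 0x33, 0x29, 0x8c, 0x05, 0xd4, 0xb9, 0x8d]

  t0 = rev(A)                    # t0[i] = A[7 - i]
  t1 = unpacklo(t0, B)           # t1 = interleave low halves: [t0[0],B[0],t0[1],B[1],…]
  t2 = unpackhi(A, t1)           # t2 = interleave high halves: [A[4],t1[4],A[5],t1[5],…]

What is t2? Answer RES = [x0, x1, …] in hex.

RES = [0xa9, 0x89, 0x89, 0x29, 0x43, 0xa9, 0x27, 0x8c]

t0 = [0x27, 0x43, 0x89, 0xa9, 0xda, 0x87, 0xff, 0x3a]
t1 = [0x27, 0x08, 0x43, 0x33, 0x89, 0x29, 0xa9, 0x8c]
t2 = [0xa9, 0x89, 0x89, 0x29, 0x43, 0xa9, 0x27, 0x8c]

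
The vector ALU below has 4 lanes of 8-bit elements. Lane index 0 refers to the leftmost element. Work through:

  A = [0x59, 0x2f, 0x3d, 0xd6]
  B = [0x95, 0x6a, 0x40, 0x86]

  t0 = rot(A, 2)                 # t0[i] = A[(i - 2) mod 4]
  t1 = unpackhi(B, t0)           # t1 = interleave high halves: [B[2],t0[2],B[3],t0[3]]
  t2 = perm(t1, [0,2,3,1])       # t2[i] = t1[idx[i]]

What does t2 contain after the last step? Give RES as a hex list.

RES = [ 0x40  0x86  0x2f  0x59 ]

→ t0 |3d|d6|59|2f|
→ t1 |40|59|86|2f|
→ t2 |40|86|2f|59|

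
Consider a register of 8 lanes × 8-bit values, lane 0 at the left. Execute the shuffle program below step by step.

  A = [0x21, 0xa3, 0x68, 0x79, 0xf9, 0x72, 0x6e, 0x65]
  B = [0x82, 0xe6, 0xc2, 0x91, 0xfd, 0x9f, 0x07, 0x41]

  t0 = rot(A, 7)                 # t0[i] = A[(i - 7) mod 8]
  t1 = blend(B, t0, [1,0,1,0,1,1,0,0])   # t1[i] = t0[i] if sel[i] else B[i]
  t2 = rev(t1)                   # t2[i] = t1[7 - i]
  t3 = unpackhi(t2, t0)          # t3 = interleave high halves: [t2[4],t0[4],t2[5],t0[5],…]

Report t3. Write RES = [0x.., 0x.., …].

→ t0 |a3|68|79|f9|72|6e|65|21|
→ t1 |a3|e6|79|91|72|6e|07|41|
→ t2 |41|07|6e|72|91|79|e6|a3|
→ t3 |91|72|79|6e|e6|65|a3|21|

RES = [0x91, 0x72, 0x79, 0x6e, 0xe6, 0x65, 0xa3, 0x21]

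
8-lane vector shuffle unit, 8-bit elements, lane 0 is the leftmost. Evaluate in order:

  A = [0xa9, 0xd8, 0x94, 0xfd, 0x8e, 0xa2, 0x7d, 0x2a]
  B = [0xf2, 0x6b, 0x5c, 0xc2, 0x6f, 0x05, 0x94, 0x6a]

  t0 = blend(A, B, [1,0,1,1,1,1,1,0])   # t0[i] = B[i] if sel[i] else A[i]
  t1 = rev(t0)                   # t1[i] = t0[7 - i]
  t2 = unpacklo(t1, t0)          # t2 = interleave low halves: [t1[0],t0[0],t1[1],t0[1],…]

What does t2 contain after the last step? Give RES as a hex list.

  t0: f2 d8 5c c2 6f 05 94 2a
  t1: 2a 94 05 6f c2 5c d8 f2
  t2: 2a f2 94 d8 05 5c 6f c2

RES = [0x2a, 0xf2, 0x94, 0xd8, 0x05, 0x5c, 0x6f, 0xc2]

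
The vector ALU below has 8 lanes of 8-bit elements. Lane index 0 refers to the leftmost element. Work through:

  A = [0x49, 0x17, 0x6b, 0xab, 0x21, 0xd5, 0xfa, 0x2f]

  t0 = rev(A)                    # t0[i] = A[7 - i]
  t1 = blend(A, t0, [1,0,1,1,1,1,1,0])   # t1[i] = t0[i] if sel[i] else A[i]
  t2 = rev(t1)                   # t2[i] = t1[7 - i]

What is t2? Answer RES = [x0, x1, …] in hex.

  t0: 2f fa d5 21 ab 6b 17 49
  t1: 2f 17 d5 21 ab 6b 17 2f
  t2: 2f 17 6b ab 21 d5 17 2f

RES = [0x2f, 0x17, 0x6b, 0xab, 0x21, 0xd5, 0x17, 0x2f]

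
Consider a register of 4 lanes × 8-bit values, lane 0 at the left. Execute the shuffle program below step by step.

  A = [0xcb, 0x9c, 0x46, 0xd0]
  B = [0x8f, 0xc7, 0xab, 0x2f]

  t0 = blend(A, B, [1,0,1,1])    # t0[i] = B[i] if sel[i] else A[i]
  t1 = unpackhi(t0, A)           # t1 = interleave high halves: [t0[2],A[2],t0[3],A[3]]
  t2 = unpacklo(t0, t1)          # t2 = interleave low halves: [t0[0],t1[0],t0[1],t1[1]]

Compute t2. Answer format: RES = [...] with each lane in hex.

  t0: 8f 9c ab 2f
  t1: ab 46 2f d0
  t2: 8f ab 9c 46

RES = [0x8f, 0xab, 0x9c, 0x46]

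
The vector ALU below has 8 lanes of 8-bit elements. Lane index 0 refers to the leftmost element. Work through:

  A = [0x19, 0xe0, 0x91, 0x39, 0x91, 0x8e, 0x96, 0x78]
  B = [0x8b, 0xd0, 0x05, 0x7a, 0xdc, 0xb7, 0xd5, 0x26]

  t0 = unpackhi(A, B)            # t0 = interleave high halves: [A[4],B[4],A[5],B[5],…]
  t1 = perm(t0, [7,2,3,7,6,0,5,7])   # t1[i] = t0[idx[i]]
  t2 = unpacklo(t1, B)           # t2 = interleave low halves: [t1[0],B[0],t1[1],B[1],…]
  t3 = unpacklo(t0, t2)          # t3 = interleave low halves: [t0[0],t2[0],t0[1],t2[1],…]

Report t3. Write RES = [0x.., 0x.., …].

RES = [0x91, 0x26, 0xdc, 0x8b, 0x8e, 0x8e, 0xb7, 0xd0]

  t0: 91 dc 8e b7 96 d5 78 26
  t1: 26 8e b7 26 78 91 d5 26
  t2: 26 8b 8e d0 b7 05 26 7a
  t3: 91 26 dc 8b 8e 8e b7 d0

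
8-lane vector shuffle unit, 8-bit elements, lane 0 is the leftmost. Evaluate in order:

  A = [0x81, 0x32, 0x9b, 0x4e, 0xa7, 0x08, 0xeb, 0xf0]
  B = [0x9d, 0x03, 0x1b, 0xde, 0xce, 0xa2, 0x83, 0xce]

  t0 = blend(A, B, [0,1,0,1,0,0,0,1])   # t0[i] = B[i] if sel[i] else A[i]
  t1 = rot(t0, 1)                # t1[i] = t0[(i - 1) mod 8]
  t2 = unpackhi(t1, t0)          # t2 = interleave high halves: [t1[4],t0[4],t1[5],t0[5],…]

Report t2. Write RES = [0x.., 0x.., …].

  t0: 81 03 9b de a7 08 eb ce
  t1: ce 81 03 9b de a7 08 eb
  t2: de a7 a7 08 08 eb eb ce

RES = [0xde, 0xa7, 0xa7, 0x08, 0x08, 0xeb, 0xeb, 0xce]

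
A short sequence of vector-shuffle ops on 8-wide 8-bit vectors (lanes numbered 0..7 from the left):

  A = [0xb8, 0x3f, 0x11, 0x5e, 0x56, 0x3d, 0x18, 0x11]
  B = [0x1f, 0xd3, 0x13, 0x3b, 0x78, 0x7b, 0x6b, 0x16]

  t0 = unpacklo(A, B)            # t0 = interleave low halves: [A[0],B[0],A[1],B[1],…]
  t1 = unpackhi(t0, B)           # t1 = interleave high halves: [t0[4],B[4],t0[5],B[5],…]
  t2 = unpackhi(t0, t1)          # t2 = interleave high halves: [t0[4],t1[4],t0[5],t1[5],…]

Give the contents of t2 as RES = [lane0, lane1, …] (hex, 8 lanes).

RES = [0x11, 0x5e, 0x13, 0x6b, 0x5e, 0x3b, 0x3b, 0x16]

  t0: b8 1f 3f d3 11 13 5e 3b
  t1: 11 78 13 7b 5e 6b 3b 16
  t2: 11 5e 13 6b 5e 3b 3b 16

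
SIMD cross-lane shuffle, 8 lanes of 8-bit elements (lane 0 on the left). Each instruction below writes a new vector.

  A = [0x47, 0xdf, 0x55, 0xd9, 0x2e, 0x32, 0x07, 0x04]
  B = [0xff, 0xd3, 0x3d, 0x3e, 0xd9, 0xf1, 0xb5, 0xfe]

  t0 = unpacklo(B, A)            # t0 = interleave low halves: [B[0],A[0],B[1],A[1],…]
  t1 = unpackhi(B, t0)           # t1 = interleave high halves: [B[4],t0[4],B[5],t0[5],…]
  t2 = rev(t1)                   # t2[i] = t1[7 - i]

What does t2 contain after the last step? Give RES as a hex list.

→ t0 |ff|47|d3|df|3d|55|3e|d9|
→ t1 |d9|3d|f1|55|b5|3e|fe|d9|
→ t2 |d9|fe|3e|b5|55|f1|3d|d9|

RES = [ 0xd9  0xfe  0x3e  0xb5  0x55  0xf1  0x3d  0xd9 ]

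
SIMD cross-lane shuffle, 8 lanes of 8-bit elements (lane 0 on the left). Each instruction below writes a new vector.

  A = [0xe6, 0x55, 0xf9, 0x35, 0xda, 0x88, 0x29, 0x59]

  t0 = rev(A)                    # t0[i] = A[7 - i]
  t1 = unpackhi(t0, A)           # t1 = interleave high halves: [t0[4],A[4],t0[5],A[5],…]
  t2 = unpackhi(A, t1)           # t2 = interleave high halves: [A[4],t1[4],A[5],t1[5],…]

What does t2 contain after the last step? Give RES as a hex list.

RES = [ 0xda  0x55  0x88  0x29  0x29  0xe6  0x59  0x59 ]

→ t0 |59|29|88|da|35|f9|55|e6|
→ t1 |35|da|f9|88|55|29|e6|59|
→ t2 |da|55|88|29|29|e6|59|59|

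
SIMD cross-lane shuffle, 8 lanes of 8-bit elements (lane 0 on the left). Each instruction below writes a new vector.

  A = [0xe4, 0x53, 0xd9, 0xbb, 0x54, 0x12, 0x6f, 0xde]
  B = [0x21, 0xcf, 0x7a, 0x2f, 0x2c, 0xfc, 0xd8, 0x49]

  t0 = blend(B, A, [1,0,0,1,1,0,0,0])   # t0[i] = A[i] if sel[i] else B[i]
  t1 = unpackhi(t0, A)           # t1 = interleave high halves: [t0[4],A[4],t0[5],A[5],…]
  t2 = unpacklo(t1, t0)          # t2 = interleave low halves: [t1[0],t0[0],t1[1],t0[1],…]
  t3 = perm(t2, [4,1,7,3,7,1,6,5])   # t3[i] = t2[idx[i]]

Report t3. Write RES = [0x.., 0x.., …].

  t0: e4 cf 7a bb 54 fc d8 49
  t1: 54 54 fc 12 d8 6f 49 de
  t2: 54 e4 54 cf fc 7a 12 bb
  t3: fc e4 bb cf bb e4 12 7a

RES = [0xfc, 0xe4, 0xbb, 0xcf, 0xbb, 0xe4, 0x12, 0x7a]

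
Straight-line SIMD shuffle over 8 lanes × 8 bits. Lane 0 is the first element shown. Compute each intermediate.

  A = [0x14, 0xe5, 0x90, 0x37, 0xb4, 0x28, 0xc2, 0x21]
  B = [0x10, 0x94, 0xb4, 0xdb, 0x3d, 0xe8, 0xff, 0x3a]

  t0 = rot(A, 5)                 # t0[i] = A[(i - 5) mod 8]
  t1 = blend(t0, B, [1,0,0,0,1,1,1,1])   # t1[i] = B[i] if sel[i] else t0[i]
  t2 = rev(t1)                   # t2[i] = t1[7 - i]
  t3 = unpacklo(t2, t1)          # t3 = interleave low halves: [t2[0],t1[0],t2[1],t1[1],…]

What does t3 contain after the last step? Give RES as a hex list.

RES = [ 0x3a  0x10  0xff  0xb4  0xe8  0x28  0x3d  0xc2 ]

→ t0 |37|b4|28|c2|21|14|e5|90|
→ t1 |10|b4|28|c2|3d|e8|ff|3a|
→ t2 |3a|ff|e8|3d|c2|28|b4|10|
→ t3 |3a|10|ff|b4|e8|28|3d|c2|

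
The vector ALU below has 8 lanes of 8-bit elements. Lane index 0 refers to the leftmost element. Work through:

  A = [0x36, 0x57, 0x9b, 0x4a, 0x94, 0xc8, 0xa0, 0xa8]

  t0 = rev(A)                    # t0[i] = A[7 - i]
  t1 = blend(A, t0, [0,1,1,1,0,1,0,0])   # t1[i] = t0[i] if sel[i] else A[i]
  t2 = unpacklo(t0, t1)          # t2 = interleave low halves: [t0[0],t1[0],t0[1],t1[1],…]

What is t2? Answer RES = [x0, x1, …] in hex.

RES = [0xa8, 0x36, 0xa0, 0xa0, 0xc8, 0xc8, 0x94, 0x94]

  t0: a8 a0 c8 94 4a 9b 57 36
  t1: 36 a0 c8 94 94 9b a0 a8
  t2: a8 36 a0 a0 c8 c8 94 94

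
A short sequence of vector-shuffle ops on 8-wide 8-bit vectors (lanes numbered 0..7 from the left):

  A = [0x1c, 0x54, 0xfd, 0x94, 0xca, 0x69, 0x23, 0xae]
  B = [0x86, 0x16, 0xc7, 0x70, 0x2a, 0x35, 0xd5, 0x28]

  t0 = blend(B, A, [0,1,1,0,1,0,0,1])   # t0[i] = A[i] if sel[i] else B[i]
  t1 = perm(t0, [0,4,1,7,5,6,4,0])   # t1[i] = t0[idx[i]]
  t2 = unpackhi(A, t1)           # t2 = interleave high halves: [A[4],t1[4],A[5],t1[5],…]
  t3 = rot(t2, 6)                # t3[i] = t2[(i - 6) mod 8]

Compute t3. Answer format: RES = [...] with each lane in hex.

RES = [ 0x69  0xd5  0x23  0xca  0xae  0x86  0xca  0x35 ]

t0 = [0x86, 0x54, 0xfd, 0x70, 0xca, 0x35, 0xd5, 0xae]
t1 = [0x86, 0xca, 0x54, 0xae, 0x35, 0xd5, 0xca, 0x86]
t2 = [0xca, 0x35, 0x69, 0xd5, 0x23, 0xca, 0xae, 0x86]
t3 = [0x69, 0xd5, 0x23, 0xca, 0xae, 0x86, 0xca, 0x35]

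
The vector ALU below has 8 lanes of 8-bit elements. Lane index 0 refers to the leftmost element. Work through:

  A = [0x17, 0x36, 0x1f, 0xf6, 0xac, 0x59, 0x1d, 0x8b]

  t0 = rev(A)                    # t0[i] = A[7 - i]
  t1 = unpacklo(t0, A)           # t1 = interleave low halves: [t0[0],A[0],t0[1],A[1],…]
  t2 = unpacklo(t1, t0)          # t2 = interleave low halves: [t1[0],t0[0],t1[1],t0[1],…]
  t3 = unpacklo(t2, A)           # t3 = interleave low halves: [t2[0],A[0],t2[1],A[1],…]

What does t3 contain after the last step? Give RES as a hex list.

  t0: 8b 1d 59 ac f6 1f 36 17
  t1: 8b 17 1d 36 59 1f ac f6
  t2: 8b 8b 17 1d 1d 59 36 ac
  t3: 8b 17 8b 36 17 1f 1d f6

RES = [0x8b, 0x17, 0x8b, 0x36, 0x17, 0x1f, 0x1d, 0xf6]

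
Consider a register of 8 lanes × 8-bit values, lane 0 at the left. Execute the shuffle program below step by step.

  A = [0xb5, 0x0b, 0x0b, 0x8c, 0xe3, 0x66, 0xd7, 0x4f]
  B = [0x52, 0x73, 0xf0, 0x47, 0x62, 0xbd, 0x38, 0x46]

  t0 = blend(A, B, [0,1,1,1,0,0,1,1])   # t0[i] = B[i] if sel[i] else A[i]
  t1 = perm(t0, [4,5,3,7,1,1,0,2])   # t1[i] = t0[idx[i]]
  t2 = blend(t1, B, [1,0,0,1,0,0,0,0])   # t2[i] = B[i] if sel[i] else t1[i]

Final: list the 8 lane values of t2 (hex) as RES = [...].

RES = [0x52, 0x66, 0x47, 0x47, 0x73, 0x73, 0xb5, 0xf0]

t0 = [0xb5, 0x73, 0xf0, 0x47, 0xe3, 0x66, 0x38, 0x46]
t1 = [0xe3, 0x66, 0x47, 0x46, 0x73, 0x73, 0xb5, 0xf0]
t2 = [0x52, 0x66, 0x47, 0x47, 0x73, 0x73, 0xb5, 0xf0]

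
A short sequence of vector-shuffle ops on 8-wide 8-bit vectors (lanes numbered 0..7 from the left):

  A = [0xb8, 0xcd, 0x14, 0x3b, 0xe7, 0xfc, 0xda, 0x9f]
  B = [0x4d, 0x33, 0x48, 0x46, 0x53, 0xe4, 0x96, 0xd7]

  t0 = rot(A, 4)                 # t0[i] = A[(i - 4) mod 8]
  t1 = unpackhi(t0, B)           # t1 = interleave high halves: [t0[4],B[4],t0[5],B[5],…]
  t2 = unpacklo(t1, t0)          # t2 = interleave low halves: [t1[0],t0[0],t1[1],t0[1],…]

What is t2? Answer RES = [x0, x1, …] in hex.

RES = [ 0xb8  0xe7  0x53  0xfc  0xcd  0xda  0xe4  0x9f ]

  t0: e7 fc da 9f b8 cd 14 3b
  t1: b8 53 cd e4 14 96 3b d7
  t2: b8 e7 53 fc cd da e4 9f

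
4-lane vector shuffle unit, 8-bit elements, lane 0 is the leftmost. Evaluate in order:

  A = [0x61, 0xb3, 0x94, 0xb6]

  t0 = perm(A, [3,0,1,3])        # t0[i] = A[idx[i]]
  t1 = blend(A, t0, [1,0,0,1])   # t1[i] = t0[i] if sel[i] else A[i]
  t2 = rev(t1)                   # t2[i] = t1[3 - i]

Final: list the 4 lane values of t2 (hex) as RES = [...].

RES = [0xb6, 0x94, 0xb3, 0xb6]

  t0: b6 61 b3 b6
  t1: b6 b3 94 b6
  t2: b6 94 b3 b6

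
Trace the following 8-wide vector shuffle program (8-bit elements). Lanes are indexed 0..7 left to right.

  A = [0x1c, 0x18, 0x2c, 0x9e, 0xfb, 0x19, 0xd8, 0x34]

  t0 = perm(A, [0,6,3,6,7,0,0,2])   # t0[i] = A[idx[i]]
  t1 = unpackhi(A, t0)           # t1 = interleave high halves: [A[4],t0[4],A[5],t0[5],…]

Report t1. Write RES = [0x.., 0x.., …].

→ t0 |1c|d8|9e|d8|34|1c|1c|2c|
→ t1 |fb|34|19|1c|d8|1c|34|2c|

RES = [ 0xfb  0x34  0x19  0x1c  0xd8  0x1c  0x34  0x2c ]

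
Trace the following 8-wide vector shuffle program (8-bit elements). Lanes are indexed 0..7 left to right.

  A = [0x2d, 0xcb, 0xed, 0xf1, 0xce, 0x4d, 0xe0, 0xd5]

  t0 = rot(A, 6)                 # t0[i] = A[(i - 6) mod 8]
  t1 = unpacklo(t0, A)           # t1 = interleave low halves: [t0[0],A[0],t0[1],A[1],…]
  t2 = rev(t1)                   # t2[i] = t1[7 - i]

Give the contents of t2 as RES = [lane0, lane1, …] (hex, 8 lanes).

RES = [ 0xf1  0x4d  0xed  0xce  0xcb  0xf1  0x2d  0xed ]

t0 = [0xed, 0xf1, 0xce, 0x4d, 0xe0, 0xd5, 0x2d, 0xcb]
t1 = [0xed, 0x2d, 0xf1, 0xcb, 0xce, 0xed, 0x4d, 0xf1]
t2 = [0xf1, 0x4d, 0xed, 0xce, 0xcb, 0xf1, 0x2d, 0xed]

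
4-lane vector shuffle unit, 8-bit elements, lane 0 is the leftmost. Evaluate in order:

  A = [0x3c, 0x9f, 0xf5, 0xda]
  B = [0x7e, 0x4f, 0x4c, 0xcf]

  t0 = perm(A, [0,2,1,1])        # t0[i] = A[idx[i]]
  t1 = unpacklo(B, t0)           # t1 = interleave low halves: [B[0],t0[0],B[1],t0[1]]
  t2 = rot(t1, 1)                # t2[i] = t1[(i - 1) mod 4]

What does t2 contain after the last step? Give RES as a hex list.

RES = [ 0xf5  0x7e  0x3c  0x4f ]

→ t0 |3c|f5|9f|9f|
→ t1 |7e|3c|4f|f5|
→ t2 |f5|7e|3c|4f|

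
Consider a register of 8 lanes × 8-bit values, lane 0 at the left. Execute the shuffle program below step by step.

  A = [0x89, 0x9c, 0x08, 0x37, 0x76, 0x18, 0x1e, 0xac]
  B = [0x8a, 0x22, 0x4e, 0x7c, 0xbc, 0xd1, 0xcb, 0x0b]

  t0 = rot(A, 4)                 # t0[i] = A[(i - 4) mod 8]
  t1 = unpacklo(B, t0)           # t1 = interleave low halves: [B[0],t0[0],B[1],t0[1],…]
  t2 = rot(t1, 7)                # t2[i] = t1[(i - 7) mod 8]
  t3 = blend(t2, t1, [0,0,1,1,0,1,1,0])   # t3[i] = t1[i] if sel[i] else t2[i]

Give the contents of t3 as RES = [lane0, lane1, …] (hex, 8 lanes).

RES = [0x76, 0x22, 0x22, 0x18, 0x1e, 0x1e, 0x7c, 0x8a]

t0 = [0x76, 0x18, 0x1e, 0xac, 0x89, 0x9c, 0x08, 0x37]
t1 = [0x8a, 0x76, 0x22, 0x18, 0x4e, 0x1e, 0x7c, 0xac]
t2 = [0x76, 0x22, 0x18, 0x4e, 0x1e, 0x7c, 0xac, 0x8a]
t3 = [0x76, 0x22, 0x22, 0x18, 0x1e, 0x1e, 0x7c, 0x8a]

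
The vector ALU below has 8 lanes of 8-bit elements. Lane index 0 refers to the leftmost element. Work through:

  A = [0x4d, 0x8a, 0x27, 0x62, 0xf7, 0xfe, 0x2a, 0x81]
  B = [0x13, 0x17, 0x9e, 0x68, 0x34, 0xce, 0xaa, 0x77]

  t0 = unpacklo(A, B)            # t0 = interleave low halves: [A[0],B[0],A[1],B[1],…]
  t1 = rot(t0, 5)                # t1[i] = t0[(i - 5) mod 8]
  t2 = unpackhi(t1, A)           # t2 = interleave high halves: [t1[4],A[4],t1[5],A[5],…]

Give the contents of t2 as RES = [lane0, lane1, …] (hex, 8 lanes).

RES = [0x68, 0xf7, 0x4d, 0xfe, 0x13, 0x2a, 0x8a, 0x81]

  t0: 4d 13 8a 17 27 9e 62 68
  t1: 17 27 9e 62 68 4d 13 8a
  t2: 68 f7 4d fe 13 2a 8a 81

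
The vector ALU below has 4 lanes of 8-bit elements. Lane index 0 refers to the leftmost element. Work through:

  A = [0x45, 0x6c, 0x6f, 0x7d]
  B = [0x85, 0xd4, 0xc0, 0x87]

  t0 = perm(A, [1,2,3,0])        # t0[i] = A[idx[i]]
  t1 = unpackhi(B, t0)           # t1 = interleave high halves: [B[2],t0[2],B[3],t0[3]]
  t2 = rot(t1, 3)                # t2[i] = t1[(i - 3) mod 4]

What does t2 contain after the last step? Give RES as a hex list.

→ t0 |6c|6f|7d|45|
→ t1 |c0|7d|87|45|
→ t2 |7d|87|45|c0|

RES = [ 0x7d  0x87  0x45  0xc0 ]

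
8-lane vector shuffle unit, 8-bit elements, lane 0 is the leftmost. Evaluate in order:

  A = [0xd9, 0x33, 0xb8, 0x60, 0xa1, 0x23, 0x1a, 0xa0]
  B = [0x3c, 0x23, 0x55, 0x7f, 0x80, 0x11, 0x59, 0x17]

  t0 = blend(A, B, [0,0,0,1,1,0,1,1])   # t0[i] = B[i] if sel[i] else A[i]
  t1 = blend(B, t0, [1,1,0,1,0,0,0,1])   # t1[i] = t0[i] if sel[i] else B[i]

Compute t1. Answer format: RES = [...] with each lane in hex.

RES = [0xd9, 0x33, 0x55, 0x7f, 0x80, 0x11, 0x59, 0x17]

→ t0 |d9|33|b8|7f|80|23|59|17|
→ t1 |d9|33|55|7f|80|11|59|17|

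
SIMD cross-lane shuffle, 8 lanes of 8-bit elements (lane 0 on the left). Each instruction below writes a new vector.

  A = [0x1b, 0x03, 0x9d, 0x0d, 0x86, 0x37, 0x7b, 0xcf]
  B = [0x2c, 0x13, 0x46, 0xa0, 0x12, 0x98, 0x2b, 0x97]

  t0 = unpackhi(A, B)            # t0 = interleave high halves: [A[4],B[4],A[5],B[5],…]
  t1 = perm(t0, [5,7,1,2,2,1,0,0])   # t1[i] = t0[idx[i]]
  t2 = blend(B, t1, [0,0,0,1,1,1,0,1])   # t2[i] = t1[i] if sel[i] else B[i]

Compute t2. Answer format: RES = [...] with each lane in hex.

RES = [ 0x2c  0x13  0x46  0x37  0x37  0x12  0x2b  0x86 ]

→ t0 |86|12|37|98|7b|2b|cf|97|
→ t1 |2b|97|12|37|37|12|86|86|
→ t2 |2c|13|46|37|37|12|2b|86|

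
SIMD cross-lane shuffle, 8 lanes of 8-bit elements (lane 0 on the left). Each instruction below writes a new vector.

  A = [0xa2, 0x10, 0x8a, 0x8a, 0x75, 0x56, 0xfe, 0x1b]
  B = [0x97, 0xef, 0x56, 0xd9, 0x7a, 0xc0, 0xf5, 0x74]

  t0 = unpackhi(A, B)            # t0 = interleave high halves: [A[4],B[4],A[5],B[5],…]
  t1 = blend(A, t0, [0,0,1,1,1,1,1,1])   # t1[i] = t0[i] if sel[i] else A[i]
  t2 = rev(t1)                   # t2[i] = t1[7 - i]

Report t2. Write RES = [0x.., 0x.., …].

→ t0 |75|7a|56|c0|fe|f5|1b|74|
→ t1 |a2|10|56|c0|fe|f5|1b|74|
→ t2 |74|1b|f5|fe|c0|56|10|a2|

RES = [0x74, 0x1b, 0xf5, 0xfe, 0xc0, 0x56, 0x10, 0xa2]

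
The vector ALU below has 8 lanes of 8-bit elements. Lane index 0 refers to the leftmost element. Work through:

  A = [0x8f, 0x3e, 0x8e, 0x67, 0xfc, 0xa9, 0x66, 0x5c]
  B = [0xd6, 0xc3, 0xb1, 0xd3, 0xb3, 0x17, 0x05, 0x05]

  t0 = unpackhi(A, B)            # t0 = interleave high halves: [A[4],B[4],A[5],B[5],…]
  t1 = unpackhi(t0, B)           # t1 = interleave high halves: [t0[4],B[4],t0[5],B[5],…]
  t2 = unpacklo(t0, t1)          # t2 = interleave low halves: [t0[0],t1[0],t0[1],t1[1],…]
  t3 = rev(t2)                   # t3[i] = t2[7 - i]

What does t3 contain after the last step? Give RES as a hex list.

RES = [0x17, 0x17, 0x05, 0xa9, 0xb3, 0xb3, 0x66, 0xfc]

t0 = [0xfc, 0xb3, 0xa9, 0x17, 0x66, 0x05, 0x5c, 0x05]
t1 = [0x66, 0xb3, 0x05, 0x17, 0x5c, 0x05, 0x05, 0x05]
t2 = [0xfc, 0x66, 0xb3, 0xb3, 0xa9, 0x05, 0x17, 0x17]
t3 = [0x17, 0x17, 0x05, 0xa9, 0xb3, 0xb3, 0x66, 0xfc]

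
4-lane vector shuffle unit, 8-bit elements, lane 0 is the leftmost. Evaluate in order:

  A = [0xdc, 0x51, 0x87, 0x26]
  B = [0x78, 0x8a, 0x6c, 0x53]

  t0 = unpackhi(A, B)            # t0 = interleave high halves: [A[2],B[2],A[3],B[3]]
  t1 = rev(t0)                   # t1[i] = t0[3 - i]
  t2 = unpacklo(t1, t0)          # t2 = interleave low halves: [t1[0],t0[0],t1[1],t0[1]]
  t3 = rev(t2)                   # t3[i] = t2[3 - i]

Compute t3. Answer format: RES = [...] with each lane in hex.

→ t0 |87|6c|26|53|
→ t1 |53|26|6c|87|
→ t2 |53|87|26|6c|
→ t3 |6c|26|87|53|

RES = [0x6c, 0x26, 0x87, 0x53]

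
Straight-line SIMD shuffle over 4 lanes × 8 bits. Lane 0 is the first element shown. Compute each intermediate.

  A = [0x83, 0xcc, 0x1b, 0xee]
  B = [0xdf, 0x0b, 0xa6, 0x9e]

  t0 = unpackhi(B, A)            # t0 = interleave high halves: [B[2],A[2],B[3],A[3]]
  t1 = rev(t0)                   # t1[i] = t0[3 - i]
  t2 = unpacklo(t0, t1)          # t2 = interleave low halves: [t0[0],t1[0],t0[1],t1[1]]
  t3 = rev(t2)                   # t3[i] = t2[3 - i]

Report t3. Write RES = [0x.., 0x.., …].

RES = [ 0x9e  0x1b  0xee  0xa6 ]

  t0: a6 1b 9e ee
  t1: ee 9e 1b a6
  t2: a6 ee 1b 9e
  t3: 9e 1b ee a6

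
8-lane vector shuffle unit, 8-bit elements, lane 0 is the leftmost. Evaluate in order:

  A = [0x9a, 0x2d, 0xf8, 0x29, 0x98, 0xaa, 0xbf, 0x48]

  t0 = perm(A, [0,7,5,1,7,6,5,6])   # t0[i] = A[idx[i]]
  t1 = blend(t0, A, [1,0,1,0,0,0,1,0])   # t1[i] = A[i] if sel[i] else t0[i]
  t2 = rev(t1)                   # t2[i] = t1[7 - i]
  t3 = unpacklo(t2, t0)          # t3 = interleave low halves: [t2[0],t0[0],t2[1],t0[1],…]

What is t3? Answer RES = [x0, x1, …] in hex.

RES = [ 0xbf  0x9a  0xbf  0x48  0xbf  0xaa  0x48  0x2d ]

t0 = [0x9a, 0x48, 0xaa, 0x2d, 0x48, 0xbf, 0xaa, 0xbf]
t1 = [0x9a, 0x48, 0xf8, 0x2d, 0x48, 0xbf, 0xbf, 0xbf]
t2 = [0xbf, 0xbf, 0xbf, 0x48, 0x2d, 0xf8, 0x48, 0x9a]
t3 = [0xbf, 0x9a, 0xbf, 0x48, 0xbf, 0xaa, 0x48, 0x2d]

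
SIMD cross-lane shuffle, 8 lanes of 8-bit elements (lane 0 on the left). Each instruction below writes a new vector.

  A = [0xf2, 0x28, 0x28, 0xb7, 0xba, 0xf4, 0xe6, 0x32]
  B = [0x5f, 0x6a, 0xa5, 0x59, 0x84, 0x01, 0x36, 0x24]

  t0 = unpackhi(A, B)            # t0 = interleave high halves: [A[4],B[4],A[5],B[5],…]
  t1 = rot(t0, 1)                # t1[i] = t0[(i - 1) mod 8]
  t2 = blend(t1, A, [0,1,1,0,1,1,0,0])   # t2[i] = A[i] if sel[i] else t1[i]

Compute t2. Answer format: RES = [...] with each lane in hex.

RES = [ 0x24  0x28  0x28  0xf4  0xba  0xf4  0x36  0x32 ]

t0 = [0xba, 0x84, 0xf4, 0x01, 0xe6, 0x36, 0x32, 0x24]
t1 = [0x24, 0xba, 0x84, 0xf4, 0x01, 0xe6, 0x36, 0x32]
t2 = [0x24, 0x28, 0x28, 0xf4, 0xba, 0xf4, 0x36, 0x32]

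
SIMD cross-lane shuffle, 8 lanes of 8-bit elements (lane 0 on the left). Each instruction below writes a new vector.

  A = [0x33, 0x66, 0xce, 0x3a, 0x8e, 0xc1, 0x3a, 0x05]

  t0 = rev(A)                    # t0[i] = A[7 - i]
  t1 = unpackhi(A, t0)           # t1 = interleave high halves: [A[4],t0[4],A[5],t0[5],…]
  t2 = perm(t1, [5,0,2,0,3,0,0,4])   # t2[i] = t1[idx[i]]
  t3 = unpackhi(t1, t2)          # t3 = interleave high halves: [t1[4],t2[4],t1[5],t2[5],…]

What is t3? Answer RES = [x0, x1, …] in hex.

t0 = [0x05, 0x3a, 0xc1, 0x8e, 0x3a, 0xce, 0x66, 0x33]
t1 = [0x8e, 0x3a, 0xc1, 0xce, 0x3a, 0x66, 0x05, 0x33]
t2 = [0x66, 0x8e, 0xc1, 0x8e, 0xce, 0x8e, 0x8e, 0x3a]
t3 = [0x3a, 0xce, 0x66, 0x8e, 0x05, 0x8e, 0x33, 0x3a]

RES = [0x3a, 0xce, 0x66, 0x8e, 0x05, 0x8e, 0x33, 0x3a]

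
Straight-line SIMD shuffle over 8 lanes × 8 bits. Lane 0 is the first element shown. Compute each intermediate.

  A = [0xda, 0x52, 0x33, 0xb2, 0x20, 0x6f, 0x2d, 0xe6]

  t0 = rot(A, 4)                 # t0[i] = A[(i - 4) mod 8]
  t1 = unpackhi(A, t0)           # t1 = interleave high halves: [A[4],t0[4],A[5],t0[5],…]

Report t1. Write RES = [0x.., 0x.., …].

RES = [0x20, 0xda, 0x6f, 0x52, 0x2d, 0x33, 0xe6, 0xb2]

→ t0 |20|6f|2d|e6|da|52|33|b2|
→ t1 |20|da|6f|52|2d|33|e6|b2|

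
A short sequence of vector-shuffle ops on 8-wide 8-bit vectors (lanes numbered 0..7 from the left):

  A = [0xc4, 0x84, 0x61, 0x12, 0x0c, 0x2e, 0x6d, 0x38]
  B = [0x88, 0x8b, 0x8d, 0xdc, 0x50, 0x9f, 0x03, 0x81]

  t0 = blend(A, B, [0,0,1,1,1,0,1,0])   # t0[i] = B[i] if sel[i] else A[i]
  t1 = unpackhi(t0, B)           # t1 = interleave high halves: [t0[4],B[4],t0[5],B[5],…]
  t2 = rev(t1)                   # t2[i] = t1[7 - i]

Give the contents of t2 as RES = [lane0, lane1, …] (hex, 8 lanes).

→ t0 |c4|84|8d|dc|50|2e|03|38|
→ t1 |50|50|2e|9f|03|03|38|81|
→ t2 |81|38|03|03|9f|2e|50|50|

RES = [ 0x81  0x38  0x03  0x03  0x9f  0x2e  0x50  0x50 ]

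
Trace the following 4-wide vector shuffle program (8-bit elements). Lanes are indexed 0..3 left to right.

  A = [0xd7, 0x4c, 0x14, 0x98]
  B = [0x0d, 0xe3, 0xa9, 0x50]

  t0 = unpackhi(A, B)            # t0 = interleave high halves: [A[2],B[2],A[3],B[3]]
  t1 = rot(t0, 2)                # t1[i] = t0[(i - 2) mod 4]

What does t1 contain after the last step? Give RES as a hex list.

RES = [0x98, 0x50, 0x14, 0xa9]

t0 = [0x14, 0xa9, 0x98, 0x50]
t1 = [0x98, 0x50, 0x14, 0xa9]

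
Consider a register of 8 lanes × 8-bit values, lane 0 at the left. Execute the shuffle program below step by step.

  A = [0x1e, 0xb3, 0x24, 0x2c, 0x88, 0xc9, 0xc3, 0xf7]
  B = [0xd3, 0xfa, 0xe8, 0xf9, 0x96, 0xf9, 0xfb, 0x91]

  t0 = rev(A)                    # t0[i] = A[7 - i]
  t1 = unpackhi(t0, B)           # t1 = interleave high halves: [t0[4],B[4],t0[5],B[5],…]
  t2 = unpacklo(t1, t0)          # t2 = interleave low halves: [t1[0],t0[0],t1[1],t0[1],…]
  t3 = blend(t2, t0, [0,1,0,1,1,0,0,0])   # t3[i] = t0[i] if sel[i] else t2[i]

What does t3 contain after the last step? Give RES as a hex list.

RES = [ 0x2c  0xc3  0x96  0x88  0x2c  0xc9  0xf9  0x88 ]

  t0: f7 c3 c9 88 2c 24 b3 1e
  t1: 2c 96 24 f9 b3 fb 1e 91
  t2: 2c f7 96 c3 24 c9 f9 88
  t3: 2c c3 96 88 2c c9 f9 88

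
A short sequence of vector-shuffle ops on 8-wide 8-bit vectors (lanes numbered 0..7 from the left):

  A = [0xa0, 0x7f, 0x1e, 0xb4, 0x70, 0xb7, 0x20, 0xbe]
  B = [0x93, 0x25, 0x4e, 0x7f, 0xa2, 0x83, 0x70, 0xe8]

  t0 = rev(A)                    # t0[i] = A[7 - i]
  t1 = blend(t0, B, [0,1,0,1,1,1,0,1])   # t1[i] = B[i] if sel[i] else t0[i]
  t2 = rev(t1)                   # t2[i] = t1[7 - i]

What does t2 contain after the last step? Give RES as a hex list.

  t0: be 20 b7 70 b4 1e 7f a0
  t1: be 25 b7 7f a2 83 7f e8
  t2: e8 7f 83 a2 7f b7 25 be

RES = [0xe8, 0x7f, 0x83, 0xa2, 0x7f, 0xb7, 0x25, 0xbe]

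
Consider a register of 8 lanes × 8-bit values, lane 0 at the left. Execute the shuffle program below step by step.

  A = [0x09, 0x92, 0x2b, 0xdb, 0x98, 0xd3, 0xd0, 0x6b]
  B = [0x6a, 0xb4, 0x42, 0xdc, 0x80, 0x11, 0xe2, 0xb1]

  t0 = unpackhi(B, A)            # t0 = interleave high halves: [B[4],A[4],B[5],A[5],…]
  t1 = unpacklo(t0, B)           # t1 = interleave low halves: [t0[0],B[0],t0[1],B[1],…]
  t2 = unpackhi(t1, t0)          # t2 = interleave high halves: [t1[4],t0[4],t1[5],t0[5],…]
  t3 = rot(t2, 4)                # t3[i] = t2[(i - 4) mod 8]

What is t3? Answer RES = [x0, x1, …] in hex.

→ t0 |80|98|11|d3|e2|d0|b1|6b|
→ t1 |80|6a|98|b4|11|42|d3|dc|
→ t2 |11|e2|42|d0|d3|b1|dc|6b|
→ t3 |d3|b1|dc|6b|11|e2|42|d0|

RES = [0xd3, 0xb1, 0xdc, 0x6b, 0x11, 0xe2, 0x42, 0xd0]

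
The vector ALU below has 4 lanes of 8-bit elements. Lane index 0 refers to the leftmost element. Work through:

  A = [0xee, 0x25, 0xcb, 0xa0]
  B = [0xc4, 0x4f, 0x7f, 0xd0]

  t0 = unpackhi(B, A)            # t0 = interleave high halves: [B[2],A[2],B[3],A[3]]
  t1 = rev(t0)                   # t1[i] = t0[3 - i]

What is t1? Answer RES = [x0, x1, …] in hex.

RES = [ 0xa0  0xd0  0xcb  0x7f ]

  t0: 7f cb d0 a0
  t1: a0 d0 cb 7f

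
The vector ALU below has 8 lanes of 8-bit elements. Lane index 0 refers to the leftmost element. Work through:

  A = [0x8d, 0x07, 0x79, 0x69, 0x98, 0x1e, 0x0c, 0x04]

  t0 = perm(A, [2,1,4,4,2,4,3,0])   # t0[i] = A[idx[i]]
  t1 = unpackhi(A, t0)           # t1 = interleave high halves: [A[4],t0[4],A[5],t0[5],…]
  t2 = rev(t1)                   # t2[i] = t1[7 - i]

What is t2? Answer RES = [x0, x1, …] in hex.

→ t0 |79|07|98|98|79|98|69|8d|
→ t1 |98|79|1e|98|0c|69|04|8d|
→ t2 |8d|04|69|0c|98|1e|79|98|

RES = [ 0x8d  0x04  0x69  0x0c  0x98  0x1e  0x79  0x98 ]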